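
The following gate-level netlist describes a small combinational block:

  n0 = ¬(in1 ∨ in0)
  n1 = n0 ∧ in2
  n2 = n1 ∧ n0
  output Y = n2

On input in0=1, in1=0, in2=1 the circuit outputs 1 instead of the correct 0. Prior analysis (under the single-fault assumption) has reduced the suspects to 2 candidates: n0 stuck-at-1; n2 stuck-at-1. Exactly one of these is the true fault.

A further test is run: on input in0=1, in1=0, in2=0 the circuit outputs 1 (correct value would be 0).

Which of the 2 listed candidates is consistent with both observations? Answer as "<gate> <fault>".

n2 stuck-at-1

Evaluate each candidate on input in0=1, in1=0, in2=0:
  n0 stuck-at-1: n0=1 [stuck-at-1], n1=0, n2=0 → 0 — eliminated
  n2 stuck-at-1: n0=0, n1=0, n2=1 [stuck-at-1] → 1 — matches
Only n2 stuck-at-1 reproduces the observed 1.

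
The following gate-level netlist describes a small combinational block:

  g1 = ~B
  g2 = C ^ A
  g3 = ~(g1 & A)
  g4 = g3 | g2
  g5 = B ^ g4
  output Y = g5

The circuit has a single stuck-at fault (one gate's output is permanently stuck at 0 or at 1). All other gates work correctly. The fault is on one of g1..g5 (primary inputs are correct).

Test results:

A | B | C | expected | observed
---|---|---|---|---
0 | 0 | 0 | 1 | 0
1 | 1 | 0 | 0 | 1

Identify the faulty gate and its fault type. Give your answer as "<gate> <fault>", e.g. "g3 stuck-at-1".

g4 stuck-at-0

Fault-free values for test 1 (A=0, B=0, C=0): g1=1, g2=0, g3=1, g4=1, g5=1, giving Y=1. Observed 0.
Test 1: faults giving observed 0 are {g3 stuck-at-0, g4 stuck-at-0, g5 stuck-at-0}.
Test 2 (A=1, B=1, C=0): fault-free g1=0, g2=1, g3=1, g4=1, g5=0 → 0; observed 1. Eliminates g3 stuck-at-0, g5 stuck-at-0.
Only g4 stuck-at-0 is consistent with every test.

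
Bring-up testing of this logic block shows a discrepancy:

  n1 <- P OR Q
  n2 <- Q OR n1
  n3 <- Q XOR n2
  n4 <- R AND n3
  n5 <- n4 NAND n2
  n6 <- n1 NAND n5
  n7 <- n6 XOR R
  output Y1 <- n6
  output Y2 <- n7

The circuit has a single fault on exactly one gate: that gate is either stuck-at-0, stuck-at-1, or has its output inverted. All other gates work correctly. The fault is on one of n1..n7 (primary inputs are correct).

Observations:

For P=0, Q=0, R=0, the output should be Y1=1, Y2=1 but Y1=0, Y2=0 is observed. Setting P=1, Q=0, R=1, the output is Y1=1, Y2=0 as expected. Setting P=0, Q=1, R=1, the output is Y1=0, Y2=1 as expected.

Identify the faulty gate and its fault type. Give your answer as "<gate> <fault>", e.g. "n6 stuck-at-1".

n1 stuck-at-1

Fault-free values for test 1 (P=0, Q=0, R=0): n1=0, n2=0, n3=0, n4=0, n5=1, n6=1, n7=1, giving Y1=1, Y2=1. Observed Y1=0, Y2=0.
Test 1: faults giving observed Y1=0, Y2=0 are {n1 stuck-at-1, n1 inverted output, n6 stuck-at-0, n6 inverted output}.
Test 2 (P=1, Q=0, R=1): fault-free n1=1, n2=1, n3=1, n4=1, n5=0, n6=1, n7=0 → Y1=1, Y2=0; observed Y1=1, Y2=0. Eliminates n6 stuck-at-0, n6 inverted output.
Test 3 (P=0, Q=1, R=1): fault-free n1=1, n2=1, n3=0, n4=0, n5=1, n6=0, n7=1 → Y1=0, Y2=1; observed Y1=0, Y2=1. Eliminates n1 inverted output.
Only n1 stuck-at-1 is consistent with every test.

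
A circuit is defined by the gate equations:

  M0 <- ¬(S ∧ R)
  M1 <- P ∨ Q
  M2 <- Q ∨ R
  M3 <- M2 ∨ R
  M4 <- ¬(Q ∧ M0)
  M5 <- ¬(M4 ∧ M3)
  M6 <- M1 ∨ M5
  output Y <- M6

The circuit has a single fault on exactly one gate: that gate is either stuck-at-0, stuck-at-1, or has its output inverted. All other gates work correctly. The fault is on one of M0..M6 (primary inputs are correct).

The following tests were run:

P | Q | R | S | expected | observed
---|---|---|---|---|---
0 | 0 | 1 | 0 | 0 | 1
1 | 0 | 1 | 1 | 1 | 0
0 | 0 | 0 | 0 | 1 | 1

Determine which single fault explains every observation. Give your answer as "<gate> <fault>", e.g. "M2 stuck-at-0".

Fault-free values for test 1 (P=0, Q=0, R=1, S=0): M0=1, M1=0, M2=1, M3=1, M4=1, M5=0, M6=0, giving Y=0. Observed 1.
Test 1: faults giving observed 1 are {M1 stuck-at-1, M1 inverted output, M3 stuck-at-0, M3 inverted output, M4 stuck-at-0, M4 inverted output, M5 stuck-at-1, M5 inverted output, M6 stuck-at-1, M6 inverted output}.
Test 2 (P=1, Q=0, R=1, S=1): fault-free M0=0, M1=1, M2=1, M3=1, M4=1, M5=0, M6=1 → 1; observed 0. Eliminates M1 stuck-at-1, M3 stuck-at-0, M3 inverted output, M4 stuck-at-0, M4 inverted output, M5 stuck-at-1, M5 inverted output, M6 stuck-at-1.
Test 3 (P=0, Q=0, R=0, S=0): fault-free M0=1, M1=0, M2=0, M3=0, M4=1, M5=1, M6=1 → 1; observed 1. Eliminates M6 inverted output.
Only M1 inverted output is consistent with every test.

M1 inverted output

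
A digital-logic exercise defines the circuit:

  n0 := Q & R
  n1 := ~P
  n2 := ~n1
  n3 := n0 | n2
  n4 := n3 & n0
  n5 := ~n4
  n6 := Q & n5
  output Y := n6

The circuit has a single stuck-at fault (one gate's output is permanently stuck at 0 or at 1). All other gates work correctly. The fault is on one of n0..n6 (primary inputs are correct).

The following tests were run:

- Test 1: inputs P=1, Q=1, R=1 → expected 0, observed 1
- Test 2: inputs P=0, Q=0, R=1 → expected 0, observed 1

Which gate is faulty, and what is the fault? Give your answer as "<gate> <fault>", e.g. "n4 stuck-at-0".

n6 stuck-at-1

Fault-free values for test 1 (P=1, Q=1, R=1): n0=1, n1=0, n2=1, n3=1, n4=1, n5=0, n6=0, giving Y=0. Observed 1.
Test 1: faults giving observed 1 are {n0 stuck-at-0, n3 stuck-at-0, n4 stuck-at-0, n5 stuck-at-1, n6 stuck-at-1}.
Test 2 (P=0, Q=0, R=1): fault-free n0=0, n1=1, n2=0, n3=0, n4=0, n5=1, n6=0 → 0; observed 1. Eliminates n0 stuck-at-0, n3 stuck-at-0, n4 stuck-at-0, n5 stuck-at-1.
Only n6 stuck-at-1 is consistent with every test.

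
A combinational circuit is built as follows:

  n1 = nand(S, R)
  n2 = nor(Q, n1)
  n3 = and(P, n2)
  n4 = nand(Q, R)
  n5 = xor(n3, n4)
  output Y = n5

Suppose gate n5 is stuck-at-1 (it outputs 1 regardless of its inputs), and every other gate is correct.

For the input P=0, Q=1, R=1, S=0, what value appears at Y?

1

Propagate with n5 forced: n1=1, n2=0, n3=0, n4=0, n5=1 [stuck-at-1].
So Y = 1. (Without the fault it would be 0.)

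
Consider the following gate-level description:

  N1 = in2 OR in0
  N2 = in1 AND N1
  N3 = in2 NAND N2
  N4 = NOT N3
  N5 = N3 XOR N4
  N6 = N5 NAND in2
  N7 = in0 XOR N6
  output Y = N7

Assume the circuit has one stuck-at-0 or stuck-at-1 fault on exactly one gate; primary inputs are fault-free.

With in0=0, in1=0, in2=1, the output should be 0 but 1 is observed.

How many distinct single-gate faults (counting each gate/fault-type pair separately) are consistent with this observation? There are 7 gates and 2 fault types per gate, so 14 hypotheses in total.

4

Fault-free: N1=1, N2=0, N3=1, N4=0, N5=1, N6=0, N7=0 → 0. Observed 1.
  N1 stuck-at-0: output 0 ✗
  N1 stuck-at-1: output 0 ✗
  N2 stuck-at-0: output 0 ✗
  N2 stuck-at-1: output 0 ✗
  N3 stuck-at-0: output 0 ✗
  N3 stuck-at-1: output 0 ✗
  N4 stuck-at-0: output 0 ✗
  N4 stuck-at-1: output 1 ✓
  N5 stuck-at-0: output 1 ✓
  N5 stuck-at-1: output 0 ✗
  N6 stuck-at-0: output 0 ✗
  N6 stuck-at-1: output 1 ✓
  N7 stuck-at-0: output 0 ✗
  N7 stuck-at-1: output 1 ✓
Consistent faults: {N4 stuck-at-1, N5 stuck-at-0, N6 stuck-at-1, N7 stuck-at-1} — 4 in all.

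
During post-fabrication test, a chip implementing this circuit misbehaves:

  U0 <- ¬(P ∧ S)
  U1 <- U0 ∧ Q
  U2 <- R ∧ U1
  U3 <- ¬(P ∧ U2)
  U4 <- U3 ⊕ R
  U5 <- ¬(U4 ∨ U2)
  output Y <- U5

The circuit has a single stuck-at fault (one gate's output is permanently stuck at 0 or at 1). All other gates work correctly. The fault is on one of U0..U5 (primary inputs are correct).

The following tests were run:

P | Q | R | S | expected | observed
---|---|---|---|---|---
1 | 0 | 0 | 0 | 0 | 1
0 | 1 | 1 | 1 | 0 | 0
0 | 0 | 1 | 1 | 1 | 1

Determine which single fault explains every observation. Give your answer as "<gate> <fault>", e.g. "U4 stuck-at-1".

U4 stuck-at-0

Fault-free values for test 1 (P=1, Q=0, R=0, S=0): U0=1, U1=0, U2=0, U3=1, U4=1, U5=0, giving Y=0. Observed 1.
Test 1: faults giving observed 1 are {U3 stuck-at-0, U4 stuck-at-0, U5 stuck-at-1}.
Test 2 (P=0, Q=1, R=1, S=1): fault-free U0=1, U1=1, U2=1, U3=1, U4=0, U5=0 → 0; observed 0. Eliminates U5 stuck-at-1.
Test 3 (P=0, Q=0, R=1, S=1): fault-free U0=1, U1=0, U2=0, U3=1, U4=0, U5=1 → 1; observed 1. Eliminates U3 stuck-at-0.
Only U4 stuck-at-0 is consistent with every test.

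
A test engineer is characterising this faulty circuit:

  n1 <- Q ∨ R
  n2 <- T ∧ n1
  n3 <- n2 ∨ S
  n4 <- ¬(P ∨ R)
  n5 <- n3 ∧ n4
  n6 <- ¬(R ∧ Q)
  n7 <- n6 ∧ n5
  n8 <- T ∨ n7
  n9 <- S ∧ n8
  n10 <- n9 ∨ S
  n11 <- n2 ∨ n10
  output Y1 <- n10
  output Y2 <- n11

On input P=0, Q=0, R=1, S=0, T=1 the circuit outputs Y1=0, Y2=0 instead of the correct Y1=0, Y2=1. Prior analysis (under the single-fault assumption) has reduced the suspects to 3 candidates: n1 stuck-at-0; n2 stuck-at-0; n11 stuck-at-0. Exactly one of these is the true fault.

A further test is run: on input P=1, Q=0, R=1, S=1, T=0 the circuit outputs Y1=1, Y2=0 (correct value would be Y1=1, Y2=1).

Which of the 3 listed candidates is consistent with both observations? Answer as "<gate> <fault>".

n11 stuck-at-0

Evaluate each candidate on input P=1, Q=0, R=1, S=1, T=0:
  n1 stuck-at-0: n1=0 [stuck-at-0], n2=0, n3=1, n4=0, n5=0, n6=1, n7=0, n8=0, n9=0, n10=1, n11=1 → Y1=1, Y2=1 — eliminated
  n2 stuck-at-0: n1=1, n2=0 [stuck-at-0], n3=1, n4=0, n5=0, n6=1, n7=0, n8=0, n9=0, n10=1, n11=1 → Y1=1, Y2=1 — eliminated
  n11 stuck-at-0: n1=1, n2=0, n3=1, n4=0, n5=0, n6=1, n7=0, n8=0, n9=0, n10=1, n11=0 [stuck-at-0] → Y1=1, Y2=0 — matches
Only n11 stuck-at-0 reproduces the observed Y1=1, Y2=0.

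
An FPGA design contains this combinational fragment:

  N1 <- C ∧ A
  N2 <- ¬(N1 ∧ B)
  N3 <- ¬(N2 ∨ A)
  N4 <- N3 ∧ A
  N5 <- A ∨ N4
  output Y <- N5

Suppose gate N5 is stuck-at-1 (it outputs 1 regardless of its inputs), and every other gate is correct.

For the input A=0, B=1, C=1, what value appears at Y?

1

Propagate with N5 forced: N1=0, N2=1, N3=0, N4=0, N5=1 [stuck-at-1].
So Y = 1. (Without the fault it would be 0.)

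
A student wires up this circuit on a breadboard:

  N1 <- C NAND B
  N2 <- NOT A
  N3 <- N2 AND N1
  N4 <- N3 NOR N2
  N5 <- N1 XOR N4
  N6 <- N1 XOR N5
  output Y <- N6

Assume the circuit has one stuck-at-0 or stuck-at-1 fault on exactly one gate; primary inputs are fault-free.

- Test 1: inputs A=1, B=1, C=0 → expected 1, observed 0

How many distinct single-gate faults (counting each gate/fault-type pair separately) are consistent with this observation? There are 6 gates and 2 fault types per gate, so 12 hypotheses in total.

5

Fault-free: N1=1, N2=0, N3=0, N4=1, N5=0, N6=1 → 1. Observed 0.
  N1 stuck-at-0: output 1 ✗
  N1 stuck-at-1: output 1 ✗
  N2 stuck-at-0: output 1 ✗
  N2 stuck-at-1: output 0 ✓
  N3 stuck-at-0: output 1 ✗
  N3 stuck-at-1: output 0 ✓
  N4 stuck-at-0: output 0 ✓
  N4 stuck-at-1: output 1 ✗
  N5 stuck-at-0: output 1 ✗
  N5 stuck-at-1: output 0 ✓
  N6 stuck-at-0: output 0 ✓
  N6 stuck-at-1: output 1 ✗
Consistent faults: {N2 stuck-at-1, N3 stuck-at-1, N4 stuck-at-0, N5 stuck-at-1, N6 stuck-at-0} — 5 in all.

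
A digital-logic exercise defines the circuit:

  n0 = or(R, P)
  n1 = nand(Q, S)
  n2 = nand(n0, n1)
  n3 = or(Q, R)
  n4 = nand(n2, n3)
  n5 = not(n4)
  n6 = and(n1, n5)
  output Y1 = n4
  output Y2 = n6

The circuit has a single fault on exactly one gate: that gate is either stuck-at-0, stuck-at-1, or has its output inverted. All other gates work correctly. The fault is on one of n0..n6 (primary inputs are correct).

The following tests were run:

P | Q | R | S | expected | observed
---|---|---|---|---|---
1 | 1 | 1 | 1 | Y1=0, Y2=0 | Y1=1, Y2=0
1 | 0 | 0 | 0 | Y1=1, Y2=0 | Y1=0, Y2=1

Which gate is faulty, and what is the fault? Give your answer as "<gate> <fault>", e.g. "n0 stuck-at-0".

n4 inverted output

Fault-free values for test 1 (P=1, Q=1, R=1, S=1): n0=1, n1=0, n2=1, n3=1, n4=0, n5=1, n6=0, giving Y1=0, Y2=0. Observed Y1=1, Y2=0.
Test 1: faults giving observed Y1=1, Y2=0 are {n1 stuck-at-1, n1 inverted output, n2 stuck-at-0, n2 inverted output, n3 stuck-at-0, n3 inverted output, n4 stuck-at-1, n4 inverted output}.
Test 2 (P=1, Q=0, R=0, S=0): fault-free n0=1, n1=1, n2=0, n3=0, n4=1, n5=0, n6=0 → Y1=1, Y2=0; observed Y1=0, Y2=1. Eliminates n1 stuck-at-1, n1 inverted output, n2 stuck-at-0, n2 inverted output, n3 stuck-at-0, n3 inverted output, n4 stuck-at-1.
Only n4 inverted output is consistent with every test.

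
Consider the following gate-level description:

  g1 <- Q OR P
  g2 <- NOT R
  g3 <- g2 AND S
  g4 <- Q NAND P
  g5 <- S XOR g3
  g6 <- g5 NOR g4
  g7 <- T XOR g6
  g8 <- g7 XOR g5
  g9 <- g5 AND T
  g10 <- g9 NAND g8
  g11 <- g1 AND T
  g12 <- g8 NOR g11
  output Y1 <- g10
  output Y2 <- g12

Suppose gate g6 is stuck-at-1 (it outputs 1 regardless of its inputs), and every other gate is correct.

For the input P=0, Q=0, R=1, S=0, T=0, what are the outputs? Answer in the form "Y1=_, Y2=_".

Propagate with g6 forced: g1=0, g2=0, g3=0, g4=1, g5=0, g6=1 [stuck-at-1], g7=1, g8=1, g9=0, g10=1, g11=0, g12=0.
So the outputs are Y1=1, Y2=0. (Without the fault they would be Y1=1, Y2=1.)

Y1=1, Y2=0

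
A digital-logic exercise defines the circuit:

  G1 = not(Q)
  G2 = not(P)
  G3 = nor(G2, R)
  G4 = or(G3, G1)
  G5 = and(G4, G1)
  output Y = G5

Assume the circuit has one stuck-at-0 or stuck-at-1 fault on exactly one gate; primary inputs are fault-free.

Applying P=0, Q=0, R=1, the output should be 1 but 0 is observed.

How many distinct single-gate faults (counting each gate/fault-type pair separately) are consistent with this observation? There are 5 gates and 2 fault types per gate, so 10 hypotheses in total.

3

Fault-free: G1=1, G2=1, G3=0, G4=1, G5=1 → 1. Observed 0.
  G1 stuck-at-0: output 0 ✓
  G1 stuck-at-1: output 1 ✗
  G2 stuck-at-0: output 1 ✗
  G2 stuck-at-1: output 1 ✗
  G3 stuck-at-0: output 1 ✗
  G3 stuck-at-1: output 1 ✗
  G4 stuck-at-0: output 0 ✓
  G4 stuck-at-1: output 1 ✗
  G5 stuck-at-0: output 0 ✓
  G5 stuck-at-1: output 1 ✗
Consistent faults: {G1 stuck-at-0, G4 stuck-at-0, G5 stuck-at-0} — 3 in all.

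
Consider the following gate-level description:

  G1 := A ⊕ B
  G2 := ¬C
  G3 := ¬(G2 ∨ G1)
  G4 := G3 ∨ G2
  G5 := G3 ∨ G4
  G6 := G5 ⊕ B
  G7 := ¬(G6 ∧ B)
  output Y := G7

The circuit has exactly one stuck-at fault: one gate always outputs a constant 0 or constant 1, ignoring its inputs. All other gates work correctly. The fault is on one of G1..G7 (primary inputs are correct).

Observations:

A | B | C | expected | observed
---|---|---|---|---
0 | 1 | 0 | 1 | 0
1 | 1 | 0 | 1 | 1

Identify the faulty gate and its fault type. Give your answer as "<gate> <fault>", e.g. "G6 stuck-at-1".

Fault-free values for test 1 (A=0, B=1, C=0): G1=1, G2=1, G3=0, G4=1, G5=1, G6=0, G7=1, giving Y=1. Observed 0.
Test 1: faults giving observed 0 are {G2 stuck-at-0, G4 stuck-at-0, G5 stuck-at-0, G6 stuck-at-1, G7 stuck-at-0}.
Test 2 (A=1, B=1, C=0): fault-free G1=0, G2=1, G3=0, G4=1, G5=1, G6=0, G7=1 → 1; observed 1. Eliminates G4 stuck-at-0, G5 stuck-at-0, G6 stuck-at-1, G7 stuck-at-0.
Only G2 stuck-at-0 is consistent with every test.

G2 stuck-at-0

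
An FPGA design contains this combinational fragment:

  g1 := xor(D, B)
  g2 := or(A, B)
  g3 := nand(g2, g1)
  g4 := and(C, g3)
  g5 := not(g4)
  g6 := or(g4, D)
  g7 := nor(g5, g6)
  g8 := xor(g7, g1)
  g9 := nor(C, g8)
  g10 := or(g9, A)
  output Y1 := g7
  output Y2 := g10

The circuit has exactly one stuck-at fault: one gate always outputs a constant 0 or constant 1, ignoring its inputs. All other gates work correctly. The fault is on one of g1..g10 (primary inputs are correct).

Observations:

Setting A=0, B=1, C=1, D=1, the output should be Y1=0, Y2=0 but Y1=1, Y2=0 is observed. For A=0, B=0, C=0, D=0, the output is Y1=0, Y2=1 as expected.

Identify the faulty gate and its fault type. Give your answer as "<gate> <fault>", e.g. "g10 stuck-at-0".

g6 stuck-at-0

Fault-free values for test 1 (A=0, B=1, C=1, D=1): g1=0, g2=1, g3=1, g4=1, g5=0, g6=1, g7=0, g8=0, g9=0, g10=0, giving Y1=0, Y2=0. Observed Y1=1, Y2=0.
Test 1: faults giving observed Y1=1, Y2=0 are {g6 stuck-at-0, g7 stuck-at-1}.
Test 2 (A=0, B=0, C=0, D=0): fault-free g1=0, g2=0, g3=1, g4=0, g5=1, g6=0, g7=0, g8=0, g9=1, g10=1 → Y1=0, Y2=1; observed Y1=0, Y2=1. Eliminates g7 stuck-at-1.
Only g6 stuck-at-0 is consistent with every test.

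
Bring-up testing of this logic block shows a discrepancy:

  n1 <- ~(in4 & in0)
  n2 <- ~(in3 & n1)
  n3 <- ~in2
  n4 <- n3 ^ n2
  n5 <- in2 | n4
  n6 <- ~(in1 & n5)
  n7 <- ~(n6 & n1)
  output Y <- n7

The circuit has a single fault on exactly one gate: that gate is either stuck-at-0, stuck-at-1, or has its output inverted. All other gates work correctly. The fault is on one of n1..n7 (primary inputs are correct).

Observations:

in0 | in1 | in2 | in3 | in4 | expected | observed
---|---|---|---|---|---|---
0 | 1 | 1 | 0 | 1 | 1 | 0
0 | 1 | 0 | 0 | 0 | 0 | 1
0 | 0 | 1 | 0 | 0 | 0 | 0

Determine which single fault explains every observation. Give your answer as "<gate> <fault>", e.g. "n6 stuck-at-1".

Fault-free values for test 1 (in0=0, in1=1, in2=1, in3=0, in4=1): n1=1, n2=1, n3=0, n4=1, n5=1, n6=0, n7=1, giving Y=1. Observed 0.
Test 1: faults giving observed 0 are {n5 stuck-at-0, n5 inverted output, n6 stuck-at-1, n6 inverted output, n7 stuck-at-0, n7 inverted output}.
Test 2 (in0=0, in1=1, in2=0, in3=0, in4=0): fault-free n1=1, n2=1, n3=1, n4=0, n5=0, n6=1, n7=0 → 0; observed 1. Eliminates n5 stuck-at-0, n6 stuck-at-1, n7 stuck-at-0.
Test 3 (in0=0, in1=0, in2=1, in3=0, in4=0): fault-free n1=1, n2=1, n3=0, n4=1, n5=1, n6=1, n7=0 → 0; observed 0. Eliminates n6 inverted output, n7 inverted output.
Only n5 inverted output is consistent with every test.

n5 inverted output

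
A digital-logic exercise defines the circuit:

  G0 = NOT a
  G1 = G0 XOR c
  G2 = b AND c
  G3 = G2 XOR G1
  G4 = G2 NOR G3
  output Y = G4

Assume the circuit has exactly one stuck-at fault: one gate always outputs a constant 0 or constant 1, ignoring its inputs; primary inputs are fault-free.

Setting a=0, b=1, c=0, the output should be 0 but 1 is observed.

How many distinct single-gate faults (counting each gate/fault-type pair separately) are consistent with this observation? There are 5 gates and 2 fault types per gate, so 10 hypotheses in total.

Fault-free: G0=1, G1=1, G2=0, G3=1, G4=0 → 0. Observed 1.
  G0 stuck-at-0: output 1 ✓
  G0 stuck-at-1: output 0 ✗
  G1 stuck-at-0: output 1 ✓
  G1 stuck-at-1: output 0 ✗
  G2 stuck-at-0: output 0 ✗
  G2 stuck-at-1: output 0 ✗
  G3 stuck-at-0: output 1 ✓
  G3 stuck-at-1: output 0 ✗
  G4 stuck-at-0: output 0 ✗
  G4 stuck-at-1: output 1 ✓
Consistent faults: {G0 stuck-at-0, G1 stuck-at-0, G3 stuck-at-0, G4 stuck-at-1} — 4 in all.

4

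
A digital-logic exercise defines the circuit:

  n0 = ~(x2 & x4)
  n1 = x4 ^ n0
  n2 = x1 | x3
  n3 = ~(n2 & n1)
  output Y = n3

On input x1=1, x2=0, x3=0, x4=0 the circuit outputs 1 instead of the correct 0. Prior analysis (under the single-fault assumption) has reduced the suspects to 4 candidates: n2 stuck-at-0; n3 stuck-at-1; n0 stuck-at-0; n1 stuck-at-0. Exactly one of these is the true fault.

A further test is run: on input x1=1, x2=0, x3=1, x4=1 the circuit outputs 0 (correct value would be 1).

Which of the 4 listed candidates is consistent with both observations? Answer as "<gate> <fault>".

Evaluate each candidate on input x1=1, x2=0, x3=1, x4=1:
  n2 stuck-at-0: n0=1, n1=0, n2=0 [stuck-at-0], n3=1 → 1 — eliminated
  n3 stuck-at-1: n0=1, n1=0, n2=1, n3=1 [stuck-at-1] → 1 — eliminated
  n0 stuck-at-0: n0=0 [stuck-at-0], n1=1, n2=1, n3=0 → 0 — matches
  n1 stuck-at-0: n0=1, n1=0 [stuck-at-0], n2=1, n3=1 → 1 — eliminated
Only n0 stuck-at-0 reproduces the observed 0.

n0 stuck-at-0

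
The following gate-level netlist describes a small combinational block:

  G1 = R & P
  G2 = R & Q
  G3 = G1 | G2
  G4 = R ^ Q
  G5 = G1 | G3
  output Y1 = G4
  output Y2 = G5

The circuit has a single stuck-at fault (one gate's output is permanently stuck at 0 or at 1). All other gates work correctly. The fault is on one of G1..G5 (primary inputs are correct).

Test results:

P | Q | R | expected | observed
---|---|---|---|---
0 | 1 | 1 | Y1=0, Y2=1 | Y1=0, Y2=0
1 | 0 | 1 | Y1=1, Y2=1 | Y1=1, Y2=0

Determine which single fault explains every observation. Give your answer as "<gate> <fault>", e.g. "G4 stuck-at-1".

G5 stuck-at-0

Fault-free values for test 1 (P=0, Q=1, R=1): G1=0, G2=1, G3=1, G4=0, G5=1, giving Y1=0, Y2=1. Observed Y1=0, Y2=0.
Test 1: faults giving observed Y1=0, Y2=0 are {G2 stuck-at-0, G3 stuck-at-0, G5 stuck-at-0}.
Test 2 (P=1, Q=0, R=1): fault-free G1=1, G2=0, G3=1, G4=1, G5=1 → Y1=1, Y2=1; observed Y1=1, Y2=0. Eliminates G2 stuck-at-0, G3 stuck-at-0.
Only G5 stuck-at-0 is consistent with every test.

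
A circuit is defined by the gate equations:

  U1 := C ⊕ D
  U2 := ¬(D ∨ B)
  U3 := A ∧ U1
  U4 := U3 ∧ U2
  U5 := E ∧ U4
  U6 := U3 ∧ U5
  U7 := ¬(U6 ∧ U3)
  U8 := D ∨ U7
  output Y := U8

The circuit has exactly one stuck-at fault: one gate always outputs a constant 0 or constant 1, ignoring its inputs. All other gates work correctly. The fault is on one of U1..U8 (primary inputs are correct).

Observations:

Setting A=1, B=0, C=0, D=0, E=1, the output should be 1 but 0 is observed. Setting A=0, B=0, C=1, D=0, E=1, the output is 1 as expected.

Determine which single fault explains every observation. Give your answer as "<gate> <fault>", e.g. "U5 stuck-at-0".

U1 stuck-at-1

Fault-free values for test 1 (A=1, B=0, C=0, D=0, E=1): U1=0, U2=1, U3=0, U4=0, U5=0, U6=0, U7=1, U8=1, giving Y=1. Observed 0.
Test 1: faults giving observed 0 are {U1 stuck-at-1, U3 stuck-at-1, U7 stuck-at-0, U8 stuck-at-0}.
Test 2 (A=0, B=0, C=1, D=0, E=1): fault-free U1=1, U2=1, U3=0, U4=0, U5=0, U6=0, U7=1, U8=1 → 1; observed 1. Eliminates U3 stuck-at-1, U7 stuck-at-0, U8 stuck-at-0.
Only U1 stuck-at-1 is consistent with every test.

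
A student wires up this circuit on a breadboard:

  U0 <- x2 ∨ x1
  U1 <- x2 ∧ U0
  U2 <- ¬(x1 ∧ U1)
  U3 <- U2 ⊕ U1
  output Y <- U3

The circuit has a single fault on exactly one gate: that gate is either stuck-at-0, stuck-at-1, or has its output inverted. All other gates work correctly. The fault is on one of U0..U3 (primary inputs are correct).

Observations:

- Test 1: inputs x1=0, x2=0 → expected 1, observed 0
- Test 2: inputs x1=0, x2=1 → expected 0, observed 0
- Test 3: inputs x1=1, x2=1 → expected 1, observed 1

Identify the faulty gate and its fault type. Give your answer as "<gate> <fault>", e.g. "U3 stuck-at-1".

U1 stuck-at-1

Fault-free values for test 1 (x1=0, x2=0): U0=0, U1=0, U2=1, U3=1, giving Y=1. Observed 0.
Test 1: faults giving observed 0 are {U1 stuck-at-1, U1 inverted output, U2 stuck-at-0, U2 inverted output, U3 stuck-at-0, U3 inverted output}.
Test 2 (x1=0, x2=1): fault-free U0=1, U1=1, U2=1, U3=0 → 0; observed 0. Eliminates U1 inverted output, U2 stuck-at-0, U2 inverted output, U3 inverted output.
Test 3 (x1=1, x2=1): fault-free U0=1, U1=1, U2=0, U3=1 → 1; observed 1. Eliminates U3 stuck-at-0.
Only U1 stuck-at-1 is consistent with every test.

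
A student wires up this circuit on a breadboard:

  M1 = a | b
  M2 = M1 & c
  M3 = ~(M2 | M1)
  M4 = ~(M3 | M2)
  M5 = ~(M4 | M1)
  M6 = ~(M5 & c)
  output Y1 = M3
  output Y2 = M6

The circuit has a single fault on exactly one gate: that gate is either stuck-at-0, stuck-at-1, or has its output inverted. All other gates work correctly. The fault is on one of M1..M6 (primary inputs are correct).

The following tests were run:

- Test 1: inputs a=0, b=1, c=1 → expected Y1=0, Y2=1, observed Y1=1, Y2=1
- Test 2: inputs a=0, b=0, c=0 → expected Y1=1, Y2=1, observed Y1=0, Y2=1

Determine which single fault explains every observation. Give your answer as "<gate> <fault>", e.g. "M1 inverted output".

Fault-free values for test 1 (a=0, b=1, c=1): M1=1, M2=1, M3=0, M4=0, M5=0, M6=1, giving Y1=0, Y2=1. Observed Y1=1, Y2=1.
Test 1: faults giving observed Y1=1, Y2=1 are {M3 stuck-at-1, M3 inverted output}.
Test 2 (a=0, b=0, c=0): fault-free M1=0, M2=0, M3=1, M4=0, M5=1, M6=1 → Y1=1, Y2=1; observed Y1=0, Y2=1. Eliminates M3 stuck-at-1.
Only M3 inverted output is consistent with every test.

M3 inverted output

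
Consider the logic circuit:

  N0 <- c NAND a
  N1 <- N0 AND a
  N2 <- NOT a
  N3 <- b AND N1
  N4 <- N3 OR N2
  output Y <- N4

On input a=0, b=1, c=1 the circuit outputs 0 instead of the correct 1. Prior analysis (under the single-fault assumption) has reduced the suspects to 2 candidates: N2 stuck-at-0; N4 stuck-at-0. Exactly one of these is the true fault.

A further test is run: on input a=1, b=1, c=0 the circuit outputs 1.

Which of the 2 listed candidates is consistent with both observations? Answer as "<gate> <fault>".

Evaluate each candidate on input a=1, b=1, c=0:
  N2 stuck-at-0: N0=1, N1=1, N2=0 [stuck-at-0], N3=1, N4=1 → 1 — matches
  N4 stuck-at-0: N0=1, N1=1, N2=0, N3=1, N4=0 [stuck-at-0] → 0 — eliminated
Only N2 stuck-at-0 reproduces the observed 1.

N2 stuck-at-0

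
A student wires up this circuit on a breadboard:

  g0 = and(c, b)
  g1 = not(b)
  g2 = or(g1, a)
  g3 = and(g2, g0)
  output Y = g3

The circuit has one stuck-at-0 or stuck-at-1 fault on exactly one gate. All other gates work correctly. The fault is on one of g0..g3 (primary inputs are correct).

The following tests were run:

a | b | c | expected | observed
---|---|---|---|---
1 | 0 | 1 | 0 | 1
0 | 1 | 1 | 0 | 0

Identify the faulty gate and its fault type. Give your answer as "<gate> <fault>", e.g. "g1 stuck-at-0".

Fault-free values for test 1 (a=1, b=0, c=1): g0=0, g1=1, g2=1, g3=0, giving Y=0. Observed 1.
Test 1: faults giving observed 1 are {g0 stuck-at-1, g3 stuck-at-1}.
Test 2 (a=0, b=1, c=1): fault-free g0=1, g1=0, g2=0, g3=0 → 0; observed 0. Eliminates g3 stuck-at-1.
Only g0 stuck-at-1 is consistent with every test.

g0 stuck-at-1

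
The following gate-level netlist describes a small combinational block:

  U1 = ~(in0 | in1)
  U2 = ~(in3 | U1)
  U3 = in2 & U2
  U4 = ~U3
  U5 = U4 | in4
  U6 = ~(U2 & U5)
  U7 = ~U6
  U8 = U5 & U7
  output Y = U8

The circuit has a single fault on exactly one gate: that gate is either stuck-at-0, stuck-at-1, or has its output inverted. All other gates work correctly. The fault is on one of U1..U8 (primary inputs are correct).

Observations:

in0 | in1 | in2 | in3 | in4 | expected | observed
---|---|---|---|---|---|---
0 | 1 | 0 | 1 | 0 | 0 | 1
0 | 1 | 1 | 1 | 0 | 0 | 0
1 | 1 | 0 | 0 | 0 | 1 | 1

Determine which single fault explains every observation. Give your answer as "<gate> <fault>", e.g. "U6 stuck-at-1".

Fault-free values for test 1 (in0=0, in1=1, in2=0, in3=1, in4=0): U1=0, U2=0, U3=0, U4=1, U5=1, U6=1, U7=0, U8=0, giving Y=0. Observed 1.
Test 1: faults giving observed 1 are {U2 stuck-at-1, U2 inverted output, U6 stuck-at-0, U6 inverted output, U7 stuck-at-1, U7 inverted output, U8 stuck-at-1, U8 inverted output}.
Test 2 (in0=0, in1=1, in2=1, in3=1, in4=0): fault-free U1=0, U2=0, U3=0, U4=1, U5=1, U6=1, U7=0, U8=0 → 0; observed 0. Eliminates U6 stuck-at-0, U6 inverted output, U7 stuck-at-1, U7 inverted output, U8 stuck-at-1, U8 inverted output.
Test 3 (in0=1, in1=1, in2=0, in3=0, in4=0): fault-free U1=0, U2=1, U3=0, U4=1, U5=1, U6=0, U7=1, U8=1 → 1; observed 1. Eliminates U2 inverted output.
Only U2 stuck-at-1 is consistent with every test.

U2 stuck-at-1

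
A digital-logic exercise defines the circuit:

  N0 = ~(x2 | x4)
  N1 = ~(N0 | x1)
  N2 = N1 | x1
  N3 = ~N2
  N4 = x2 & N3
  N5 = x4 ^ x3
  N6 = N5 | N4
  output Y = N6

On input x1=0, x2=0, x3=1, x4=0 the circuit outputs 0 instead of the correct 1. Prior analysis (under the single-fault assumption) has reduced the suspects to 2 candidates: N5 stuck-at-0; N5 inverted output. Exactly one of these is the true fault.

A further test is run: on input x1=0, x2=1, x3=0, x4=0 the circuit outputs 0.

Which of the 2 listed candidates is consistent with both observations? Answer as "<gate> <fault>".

Evaluate each candidate on input x1=0, x2=1, x3=0, x4=0:
  N5 stuck-at-0: N0=0, N1=1, N2=1, N3=0, N4=0, N5=0 [stuck-at-0], N6=0 → 0 — matches
  N5 inverted output: N0=0, N1=1, N2=1, N3=0, N4=0, N5=1 [inverted output], N6=1 → 1 — eliminated
Only N5 stuck-at-0 reproduces the observed 0.

N5 stuck-at-0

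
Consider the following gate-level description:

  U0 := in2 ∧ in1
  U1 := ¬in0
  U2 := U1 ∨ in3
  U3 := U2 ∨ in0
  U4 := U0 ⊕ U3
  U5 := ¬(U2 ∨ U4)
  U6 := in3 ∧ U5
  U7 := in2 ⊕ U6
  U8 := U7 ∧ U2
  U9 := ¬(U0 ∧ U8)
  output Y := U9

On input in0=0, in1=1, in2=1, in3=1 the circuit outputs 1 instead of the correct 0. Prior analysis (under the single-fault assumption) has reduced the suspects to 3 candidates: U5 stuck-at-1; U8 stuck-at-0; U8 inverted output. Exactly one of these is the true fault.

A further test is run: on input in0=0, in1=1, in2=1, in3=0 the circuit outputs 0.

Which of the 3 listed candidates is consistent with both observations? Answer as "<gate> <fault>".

Evaluate each candidate on input in0=0, in1=1, in2=1, in3=0:
  U5 stuck-at-1: U0=1, U1=1, U2=1, U3=1, U4=0, U5=1 [stuck-at-1], U6=0, U7=1, U8=1, U9=0 → 0 — matches
  U8 stuck-at-0: U0=1, U1=1, U2=1, U3=1, U4=0, U5=0, U6=0, U7=1, U8=0 [stuck-at-0], U9=1 → 1 — eliminated
  U8 inverted output: U0=1, U1=1, U2=1, U3=1, U4=0, U5=0, U6=0, U7=1, U8=0 [inverted output], U9=1 → 1 — eliminated
Only U5 stuck-at-1 reproduces the observed 0.

U5 stuck-at-1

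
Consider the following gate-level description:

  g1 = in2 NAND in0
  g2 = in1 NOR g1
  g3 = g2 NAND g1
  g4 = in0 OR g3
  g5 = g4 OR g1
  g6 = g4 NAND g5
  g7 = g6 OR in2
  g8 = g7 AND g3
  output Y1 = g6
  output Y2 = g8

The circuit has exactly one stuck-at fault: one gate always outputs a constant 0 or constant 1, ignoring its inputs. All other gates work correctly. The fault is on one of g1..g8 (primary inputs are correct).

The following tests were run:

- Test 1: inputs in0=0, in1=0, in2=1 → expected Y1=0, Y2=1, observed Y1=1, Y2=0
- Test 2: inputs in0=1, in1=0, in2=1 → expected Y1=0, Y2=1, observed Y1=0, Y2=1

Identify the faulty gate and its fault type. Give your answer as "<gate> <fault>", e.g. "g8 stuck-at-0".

Fault-free values for test 1 (in0=0, in1=0, in2=1): g1=1, g2=0, g3=1, g4=1, g5=1, g6=0, g7=1, g8=1, giving Y1=0, Y2=1. Observed Y1=1, Y2=0.
Test 1: faults giving observed Y1=1, Y2=0 are {g2 stuck-at-1, g3 stuck-at-0}.
Test 2 (in0=1, in1=0, in2=1): fault-free g1=0, g2=1, g3=1, g4=1, g5=1, g6=0, g7=1, g8=1 → Y1=0, Y2=1; observed Y1=0, Y2=1. Eliminates g3 stuck-at-0.
Only g2 stuck-at-1 is consistent with every test.

g2 stuck-at-1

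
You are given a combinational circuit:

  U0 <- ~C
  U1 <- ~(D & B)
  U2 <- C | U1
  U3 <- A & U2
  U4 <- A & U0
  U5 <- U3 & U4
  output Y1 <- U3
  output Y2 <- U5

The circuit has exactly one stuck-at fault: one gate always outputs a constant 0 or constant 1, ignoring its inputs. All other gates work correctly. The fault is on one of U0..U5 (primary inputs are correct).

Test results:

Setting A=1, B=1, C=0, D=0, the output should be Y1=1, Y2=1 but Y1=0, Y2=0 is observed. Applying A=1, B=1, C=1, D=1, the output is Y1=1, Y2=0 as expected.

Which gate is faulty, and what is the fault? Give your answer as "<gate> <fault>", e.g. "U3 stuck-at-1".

U1 stuck-at-0

Fault-free values for test 1 (A=1, B=1, C=0, D=0): U0=1, U1=1, U2=1, U3=1, U4=1, U5=1, giving Y1=1, Y2=1. Observed Y1=0, Y2=0.
Test 1: faults giving observed Y1=0, Y2=0 are {U1 stuck-at-0, U2 stuck-at-0, U3 stuck-at-0}.
Test 2 (A=1, B=1, C=1, D=1): fault-free U0=0, U1=0, U2=1, U3=1, U4=0, U5=0 → Y1=1, Y2=0; observed Y1=1, Y2=0. Eliminates U2 stuck-at-0, U3 stuck-at-0.
Only U1 stuck-at-0 is consistent with every test.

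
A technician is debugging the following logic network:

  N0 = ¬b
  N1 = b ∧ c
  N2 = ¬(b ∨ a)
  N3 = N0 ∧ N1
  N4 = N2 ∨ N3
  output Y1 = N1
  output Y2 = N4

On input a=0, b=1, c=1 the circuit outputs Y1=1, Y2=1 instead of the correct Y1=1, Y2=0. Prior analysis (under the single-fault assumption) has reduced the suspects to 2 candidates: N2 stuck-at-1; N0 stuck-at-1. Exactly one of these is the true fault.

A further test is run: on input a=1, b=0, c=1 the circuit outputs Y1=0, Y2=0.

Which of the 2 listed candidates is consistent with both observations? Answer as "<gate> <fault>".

N0 stuck-at-1

Evaluate each candidate on input a=1, b=0, c=1:
  N2 stuck-at-1: N0=1, N1=0, N2=1 [stuck-at-1], N3=0, N4=1 → Y1=0, Y2=1 — eliminated
  N0 stuck-at-1: N0=1 [stuck-at-1], N1=0, N2=0, N3=0, N4=0 → Y1=0, Y2=0 — matches
Only N0 stuck-at-1 reproduces the observed Y1=0, Y2=0.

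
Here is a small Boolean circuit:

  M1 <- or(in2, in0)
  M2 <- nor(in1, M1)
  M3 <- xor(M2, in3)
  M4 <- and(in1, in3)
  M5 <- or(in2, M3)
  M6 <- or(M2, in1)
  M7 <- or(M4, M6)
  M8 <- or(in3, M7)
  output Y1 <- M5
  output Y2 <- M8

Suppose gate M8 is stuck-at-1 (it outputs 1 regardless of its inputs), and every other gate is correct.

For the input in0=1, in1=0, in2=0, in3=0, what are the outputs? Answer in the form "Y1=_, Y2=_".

Propagate with M8 forced: M1=1, M2=0, M3=0, M4=0, M5=0, M6=0, M7=0, M8=1 [stuck-at-1].
So the outputs are Y1=0, Y2=1. (Without the fault they would be Y1=0, Y2=0.)

Y1=0, Y2=1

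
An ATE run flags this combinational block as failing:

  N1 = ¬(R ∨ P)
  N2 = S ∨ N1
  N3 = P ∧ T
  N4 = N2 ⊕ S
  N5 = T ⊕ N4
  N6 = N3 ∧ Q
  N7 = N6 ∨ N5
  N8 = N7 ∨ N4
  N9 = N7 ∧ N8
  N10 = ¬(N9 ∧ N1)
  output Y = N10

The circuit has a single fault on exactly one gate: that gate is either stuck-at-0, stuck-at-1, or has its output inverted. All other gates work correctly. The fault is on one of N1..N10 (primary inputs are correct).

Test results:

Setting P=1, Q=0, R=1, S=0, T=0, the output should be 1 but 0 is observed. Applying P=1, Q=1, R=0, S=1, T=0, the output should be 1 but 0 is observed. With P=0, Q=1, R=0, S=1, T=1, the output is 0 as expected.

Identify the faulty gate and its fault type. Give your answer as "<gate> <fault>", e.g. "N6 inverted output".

N10 stuck-at-0

Fault-free values for test 1 (P=1, Q=0, R=1, S=0, T=0): N1=0, N2=0, N3=0, N4=0, N5=0, N6=0, N7=0, N8=0, N9=0, N10=1, giving Y=1. Observed 0.
Test 1: faults giving observed 0 are {N1 stuck-at-1, N1 inverted output, N10 stuck-at-0, N10 inverted output}.
Test 2 (P=1, Q=1, R=0, S=1, T=0): fault-free N1=0, N2=1, N3=0, N4=0, N5=0, N6=0, N7=0, N8=0, N9=0, N10=1 → 1; observed 0. Eliminates N1 stuck-at-1, N1 inverted output.
Test 3 (P=0, Q=1, R=0, S=1, T=1): fault-free N1=1, N2=1, N3=0, N4=0, N5=1, N6=0, N7=1, N8=1, N9=1, N10=0 → 0; observed 0. Eliminates N10 inverted output.
Only N10 stuck-at-0 is consistent with every test.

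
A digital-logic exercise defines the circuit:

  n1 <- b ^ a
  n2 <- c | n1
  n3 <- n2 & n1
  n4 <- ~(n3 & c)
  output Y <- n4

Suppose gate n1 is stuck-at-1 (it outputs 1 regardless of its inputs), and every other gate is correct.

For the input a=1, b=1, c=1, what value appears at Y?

Propagate with n1 forced: n1=1 [stuck-at-1], n2=1, n3=1, n4=0.
So Y = 0. (Without the fault it would be 1.)

0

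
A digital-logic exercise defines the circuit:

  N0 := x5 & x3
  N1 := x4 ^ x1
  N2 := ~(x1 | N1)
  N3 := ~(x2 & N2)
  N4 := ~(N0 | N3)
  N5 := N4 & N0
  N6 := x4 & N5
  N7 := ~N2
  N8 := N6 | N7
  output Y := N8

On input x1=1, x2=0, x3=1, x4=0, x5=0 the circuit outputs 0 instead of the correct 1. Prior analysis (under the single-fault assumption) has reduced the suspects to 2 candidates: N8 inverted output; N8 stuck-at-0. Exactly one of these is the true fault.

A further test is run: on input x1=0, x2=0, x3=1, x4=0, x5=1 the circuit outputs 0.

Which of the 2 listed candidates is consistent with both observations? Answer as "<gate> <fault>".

Evaluate each candidate on input x1=0, x2=0, x3=1, x4=0, x5=1:
  N8 inverted output: N0=1, N1=0, N2=1, N3=1, N4=0, N5=0, N6=0, N7=0, N8=1 [inverted output] → 1 — eliminated
  N8 stuck-at-0: N0=1, N1=0, N2=1, N3=1, N4=0, N5=0, N6=0, N7=0, N8=0 [stuck-at-0] → 0 — matches
Only N8 stuck-at-0 reproduces the observed 0.

N8 stuck-at-0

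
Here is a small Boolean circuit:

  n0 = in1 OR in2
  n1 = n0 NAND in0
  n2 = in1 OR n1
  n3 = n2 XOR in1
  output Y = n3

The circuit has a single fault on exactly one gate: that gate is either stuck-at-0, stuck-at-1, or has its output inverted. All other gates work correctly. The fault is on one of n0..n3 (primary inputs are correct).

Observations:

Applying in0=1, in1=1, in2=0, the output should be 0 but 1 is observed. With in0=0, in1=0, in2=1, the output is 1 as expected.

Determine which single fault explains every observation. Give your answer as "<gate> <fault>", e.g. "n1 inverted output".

Fault-free values for test 1 (in0=1, in1=1, in2=0): n0=1, n1=0, n2=1, n3=0, giving Y=0. Observed 1.
Test 1: faults giving observed 1 are {n2 stuck-at-0, n2 inverted output, n3 stuck-at-1, n3 inverted output}.
Test 2 (in0=0, in1=0, in2=1): fault-free n0=1, n1=1, n2=1, n3=1 → 1; observed 1. Eliminates n2 stuck-at-0, n2 inverted output, n3 inverted output.
Only n3 stuck-at-1 is consistent with every test.

n3 stuck-at-1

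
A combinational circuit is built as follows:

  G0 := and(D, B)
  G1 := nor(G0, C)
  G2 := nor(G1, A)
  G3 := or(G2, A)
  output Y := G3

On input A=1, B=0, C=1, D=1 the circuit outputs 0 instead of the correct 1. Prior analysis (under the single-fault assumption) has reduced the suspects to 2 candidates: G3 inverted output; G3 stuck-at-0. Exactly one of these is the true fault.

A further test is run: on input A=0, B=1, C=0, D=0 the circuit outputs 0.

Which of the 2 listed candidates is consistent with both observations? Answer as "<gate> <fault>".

Evaluate each candidate on input A=0, B=1, C=0, D=0:
  G3 inverted output: G0=0, G1=1, G2=0, G3=1 [inverted output] → 1 — eliminated
  G3 stuck-at-0: G0=0, G1=1, G2=0, G3=0 [stuck-at-0] → 0 — matches
Only G3 stuck-at-0 reproduces the observed 0.

G3 stuck-at-0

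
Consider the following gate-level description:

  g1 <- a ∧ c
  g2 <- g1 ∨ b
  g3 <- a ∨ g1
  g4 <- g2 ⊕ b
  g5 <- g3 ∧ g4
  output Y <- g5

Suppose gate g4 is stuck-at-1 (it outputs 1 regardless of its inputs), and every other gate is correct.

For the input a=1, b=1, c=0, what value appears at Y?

1

Propagate with g4 forced: g1=0, g2=1, g3=1, g4=1 [stuck-at-1], g5=1.
So Y = 1. (Without the fault it would be 0.)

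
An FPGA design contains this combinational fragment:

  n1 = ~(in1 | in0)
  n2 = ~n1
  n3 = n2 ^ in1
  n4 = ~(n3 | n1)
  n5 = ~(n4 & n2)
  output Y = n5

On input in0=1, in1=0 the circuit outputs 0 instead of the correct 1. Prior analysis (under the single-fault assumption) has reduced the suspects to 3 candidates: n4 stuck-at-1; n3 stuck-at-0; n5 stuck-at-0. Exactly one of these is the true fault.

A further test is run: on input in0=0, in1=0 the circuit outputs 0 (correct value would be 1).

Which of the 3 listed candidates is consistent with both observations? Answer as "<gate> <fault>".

Evaluate each candidate on input in0=0, in1=0:
  n4 stuck-at-1: n1=1, n2=0, n3=0, n4=1 [stuck-at-1], n5=1 → 1 — eliminated
  n3 stuck-at-0: n1=1, n2=0, n3=0 [stuck-at-0], n4=0, n5=1 → 1 — eliminated
  n5 stuck-at-0: n1=1, n2=0, n3=0, n4=0, n5=0 [stuck-at-0] → 0 — matches
Only n5 stuck-at-0 reproduces the observed 0.

n5 stuck-at-0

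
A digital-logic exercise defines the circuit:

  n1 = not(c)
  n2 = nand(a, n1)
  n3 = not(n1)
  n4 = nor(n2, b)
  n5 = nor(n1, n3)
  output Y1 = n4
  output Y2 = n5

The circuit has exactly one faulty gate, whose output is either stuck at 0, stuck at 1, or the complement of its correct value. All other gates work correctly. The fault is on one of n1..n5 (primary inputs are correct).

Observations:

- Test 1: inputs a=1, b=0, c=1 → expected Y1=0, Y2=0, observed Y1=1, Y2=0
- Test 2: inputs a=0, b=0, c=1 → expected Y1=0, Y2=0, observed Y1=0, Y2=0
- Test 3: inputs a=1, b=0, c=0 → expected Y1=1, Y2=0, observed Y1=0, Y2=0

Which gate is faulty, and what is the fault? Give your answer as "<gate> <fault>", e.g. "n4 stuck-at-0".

n1 inverted output

Fault-free values for test 1 (a=1, b=0, c=1): n1=0, n2=1, n3=1, n4=0, n5=0, giving Y1=0, Y2=0. Observed Y1=1, Y2=0.
Test 1: faults giving observed Y1=1, Y2=0 are {n1 stuck-at-1, n1 inverted output, n2 stuck-at-0, n2 inverted output, n4 stuck-at-1, n4 inverted output}.
Test 2 (a=0, b=0, c=1): fault-free n1=0, n2=1, n3=1, n4=0, n5=0 → Y1=0, Y2=0; observed Y1=0, Y2=0. Eliminates n2 stuck-at-0, n2 inverted output, n4 stuck-at-1, n4 inverted output.
Test 3 (a=1, b=0, c=0): fault-free n1=1, n2=0, n3=0, n4=1, n5=0 → Y1=1, Y2=0; observed Y1=0, Y2=0. Eliminates n1 stuck-at-1.
Only n1 inverted output is consistent with every test.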